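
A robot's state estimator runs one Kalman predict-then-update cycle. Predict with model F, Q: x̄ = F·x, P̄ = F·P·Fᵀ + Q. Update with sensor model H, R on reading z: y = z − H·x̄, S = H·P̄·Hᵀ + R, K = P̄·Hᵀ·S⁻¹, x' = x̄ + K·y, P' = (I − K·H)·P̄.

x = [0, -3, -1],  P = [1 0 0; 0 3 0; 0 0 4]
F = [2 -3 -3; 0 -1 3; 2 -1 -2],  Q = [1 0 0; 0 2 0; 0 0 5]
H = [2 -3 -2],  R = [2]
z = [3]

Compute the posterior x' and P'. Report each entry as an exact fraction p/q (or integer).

x' = [4799/531, 165/59, 196/59]
P' = [15659/531 552/59 896/59; 552/59 394/59 -24/59; 896/59 -24/59 923/59]

x̄ = F·x = [12, 0, 5]
P̄ = F·P·Fᵀ + Q = [68 -27 37; -27 41 -21; 37 -21 28]
y = z − H·x̄ = [-11]
S = H·P̄·Hᵀ + R = [531]
K = P̄·Hᵀ·S⁻¹ = [143/531; -15/59; 9/59]
x' = x̄ + K·y = [4799/531, 165/59, 196/59]
P' = (I − K·H)·P̄ = [15659/531 552/59 896/59; 552/59 394/59 -24/59; 896/59 -24/59 923/59]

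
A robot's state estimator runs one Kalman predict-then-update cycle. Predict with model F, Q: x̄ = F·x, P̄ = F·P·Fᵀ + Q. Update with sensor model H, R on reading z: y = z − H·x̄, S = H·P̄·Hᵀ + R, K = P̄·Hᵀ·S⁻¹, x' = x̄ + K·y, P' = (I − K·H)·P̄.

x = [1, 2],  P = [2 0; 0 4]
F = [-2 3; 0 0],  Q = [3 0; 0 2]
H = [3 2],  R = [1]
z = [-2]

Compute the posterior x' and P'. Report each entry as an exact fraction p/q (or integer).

x̄ = F·x = [4, 0]
P̄ = F·P·Fᵀ + Q = [47 0; 0 2]
y = z − H·x̄ = [-14]
S = H·P̄·Hᵀ + R = [432]
K = P̄·Hᵀ·S⁻¹ = [47/144; 1/108]
x' = x̄ + K·y = [-41/72, -7/54]
P' = (I − K·H)·P̄ = [47/48 -47/36; -47/36 53/27]

x' = [-41/72, -7/54]
P' = [47/48 -47/36; -47/36 53/27]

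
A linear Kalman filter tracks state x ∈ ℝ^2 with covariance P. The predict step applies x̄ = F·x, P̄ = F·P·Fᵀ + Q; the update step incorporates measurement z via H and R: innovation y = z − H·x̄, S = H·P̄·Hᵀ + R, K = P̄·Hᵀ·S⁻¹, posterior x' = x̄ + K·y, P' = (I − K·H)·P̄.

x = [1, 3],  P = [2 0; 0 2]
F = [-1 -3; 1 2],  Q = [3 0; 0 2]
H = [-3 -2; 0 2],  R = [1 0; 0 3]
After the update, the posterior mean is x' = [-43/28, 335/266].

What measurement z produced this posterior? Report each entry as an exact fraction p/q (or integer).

x̄ = F·x = [-10, 7]
P̄ = F·P·Fᵀ + Q = [23 -14; -14 12]
S = H·P̄·Hᵀ + R = [88 36; 36 51]
K = P̄·Hᵀ·S⁻¹ = [-19/56 -13/42; 9/532 61/133]
x' − x̄ = [237/28, -1527/266] = K·y
y = (KᵀK)⁻¹·Kᵀ·(x' − x̄) = [-14, -12]
z = y + H·x̄ = [-14, -12] + [16, 14] = [2, 2]

z = [2, 2]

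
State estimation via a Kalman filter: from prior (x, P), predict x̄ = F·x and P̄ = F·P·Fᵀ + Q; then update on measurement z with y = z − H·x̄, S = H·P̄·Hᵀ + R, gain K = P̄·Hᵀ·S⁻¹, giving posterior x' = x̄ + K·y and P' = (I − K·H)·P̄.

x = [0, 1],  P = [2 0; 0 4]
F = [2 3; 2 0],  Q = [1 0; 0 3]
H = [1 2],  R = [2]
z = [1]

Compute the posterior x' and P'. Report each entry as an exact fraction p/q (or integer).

x̄ = F·x = [3, 0]
P̄ = F·P·Fᵀ + Q = [45 8; 8 11]
y = z − H·x̄ = [-2]
S = H·P̄·Hᵀ + R = [123]
K = P̄·Hᵀ·S⁻¹ = [61/123; 10/41]
x' = x̄ + K·y = [247/123, -20/41]
P' = (I − K·H)·P̄ = [1814/123 -282/41; -282/41 151/41]

x' = [247/123, -20/41]
P' = [1814/123 -282/41; -282/41 151/41]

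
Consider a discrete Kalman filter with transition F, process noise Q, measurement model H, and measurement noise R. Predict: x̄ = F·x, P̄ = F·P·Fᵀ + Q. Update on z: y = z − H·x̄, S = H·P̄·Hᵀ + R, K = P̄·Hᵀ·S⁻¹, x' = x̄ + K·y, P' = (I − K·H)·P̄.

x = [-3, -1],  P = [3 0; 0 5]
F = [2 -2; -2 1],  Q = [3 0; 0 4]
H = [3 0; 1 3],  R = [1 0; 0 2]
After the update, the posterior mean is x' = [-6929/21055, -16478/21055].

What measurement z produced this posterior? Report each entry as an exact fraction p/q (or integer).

x̄ = F·x = [-4, 5]
P̄ = F·P·Fᵀ + Q = [35 -22; -22 21]
S = H·P̄·Hᵀ + R = [316 -93; -93 94]
K = P̄·Hᵀ·S⁻¹ = [6987/21055 -31/21055; -2391/21055 6818/21055]
x' − x̄ = [77291/21055, -121753/21055] = K·y
y = (KᵀK)⁻¹·Kᵀ·(x' − x̄) = [11, -14]
z = y + H·x̄ = [11, -14] + [-12, 11] = [-1, -3]

z = [-1, -3]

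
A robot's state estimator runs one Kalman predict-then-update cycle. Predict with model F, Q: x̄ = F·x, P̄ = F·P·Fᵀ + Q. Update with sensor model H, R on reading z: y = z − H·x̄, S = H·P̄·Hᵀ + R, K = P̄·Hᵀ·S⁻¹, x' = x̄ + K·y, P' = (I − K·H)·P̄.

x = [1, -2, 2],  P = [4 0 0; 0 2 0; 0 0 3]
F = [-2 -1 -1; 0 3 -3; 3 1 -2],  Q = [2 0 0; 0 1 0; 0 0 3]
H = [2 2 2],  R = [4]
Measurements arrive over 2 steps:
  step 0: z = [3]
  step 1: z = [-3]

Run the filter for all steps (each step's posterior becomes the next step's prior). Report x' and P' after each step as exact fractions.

step 0: x̄ = F·x = [-2, -12, -3]
step 0: P̄ = F·P·Fᵀ + Q = [23 3 -20; 3 46 24; -20 24 53]
step 0: y = z − H·x̄ = [37]
step 0: S = H·P̄·Hᵀ + R = [548]
step 0: K = P̄·Hᵀ·S⁻¹ = [3/137; 73/274; 57/274]
step 0: x' = x̄ + K·y = [-163/137, -587/274, 1287/274]
step 0: P' = (I − K·H)·P̄ = [3115/137 -27/137 -3082/137; -27/137 973/137 -873/137; -3082/137 -873/137 4012/137]
step 1: x̄ = F·x = [-24/137, -2811/137, -4139/274]
step 1: P̄ = F·P·Fᵀ + Q = [3537/137 -9213/137 -15459/137; -9213/137 60716/137 62343/137; -15459/137 62343/137 85781/137]
step 1: y = z − H·x̄ = [9398/137]
step 1: S = H·P̄·Hᵀ + R = [902052/137]
step 1: K = P̄·Hᵀ·S⁻¹ = [-7045/150342; 56923/225513; 132665/451026]
step 1: x' = x̄ + K·y = [-254807/75171, -722297/225513, 2287499/451026]
step 1: P' = (I − K·H)·P̄ = [284632/25057 799231/75171 -1660172/75171; 799231/75171 5338216/225513 -7622063/225513; -1660172/75171 -7622063/225513 12735244/225513]

step 0: x' = [-163/137, -587/274, 1287/274], P' = [3115/137 -27/137 -3082/137; -27/137 973/137 -873/137; -3082/137 -873/137 4012/137]
step 1: x' = [-254807/75171, -722297/225513, 2287499/451026], P' = [284632/25057 799231/75171 -1660172/75171; 799231/75171 5338216/225513 -7622063/225513; -1660172/75171 -7622063/225513 12735244/225513]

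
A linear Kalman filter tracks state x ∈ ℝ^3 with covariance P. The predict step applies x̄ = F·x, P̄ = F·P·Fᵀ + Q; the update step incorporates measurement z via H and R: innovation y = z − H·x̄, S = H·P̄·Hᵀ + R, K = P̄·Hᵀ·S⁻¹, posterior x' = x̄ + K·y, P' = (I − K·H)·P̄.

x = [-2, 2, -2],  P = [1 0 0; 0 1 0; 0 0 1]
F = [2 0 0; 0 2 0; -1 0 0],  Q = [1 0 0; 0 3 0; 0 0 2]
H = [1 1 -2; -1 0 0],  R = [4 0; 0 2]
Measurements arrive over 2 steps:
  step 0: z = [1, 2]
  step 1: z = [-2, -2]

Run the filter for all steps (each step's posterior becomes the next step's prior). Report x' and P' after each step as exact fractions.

step 0: x̄ = F·x = [-4, 4, 2]
step 0: P̄ = F·P·Fᵀ + Q = [5 0 -2; 0 7 0; -2 0 3]
step 0: y = z − H·x̄ = [5, -2]
step 0: S = H·P̄·Hᵀ + R = [36 -9; -9 7]
step 0: K = P̄·Hᵀ·S⁻¹ = [2/19 -11/19; 49/171 7/19; -2/9 0]
step 0: x' = x̄ + K·y = [-44/19, 803/171, 8/9]
step 0: P' = (I − K·H)·P̄ = [22/19 -14/19 0; -14/19 854/171 14/9; 0 14/9 11/9]
step 1: x̄ = F·x = [-88/19, 1606/171, 44/19]
step 1: P̄ = F·P·Fᵀ + Q = [107/19 -56/19 -44/19; -56/19 3929/171 28/19; -44/19 28/19 60/19]
step 1: y = z − H·x̄ = [-364/171, -126/19]
step 1: S = H·P̄·Hᵀ + R = [7304/171 -139/19; -139/19 145/19]
step 1: K = P̄·Hᵀ·S⁻¹ = [2502/46589 -31981/46589; 25979/46589 42897/46589; -6444/46589 7960/46589]
step 1: x' = x̄ + K·y = [-9022/46589, 97780/46589, 68820/46589]
step 1: P' = (I − K·H)·P̄ = [63962/46589 -85794/46589 -15920/46589; -85794/46589 500254/46589 155272/46589; -15920/46589 155272/46589 82564/46589]

step 0: x' = [-44/19, 803/171, 8/9], P' = [22/19 -14/19 0; -14/19 854/171 14/9; 0 14/9 11/9]
step 1: x' = [-9022/46589, 97780/46589, 68820/46589], P' = [63962/46589 -85794/46589 -15920/46589; -85794/46589 500254/46589 155272/46589; -15920/46589 155272/46589 82564/46589]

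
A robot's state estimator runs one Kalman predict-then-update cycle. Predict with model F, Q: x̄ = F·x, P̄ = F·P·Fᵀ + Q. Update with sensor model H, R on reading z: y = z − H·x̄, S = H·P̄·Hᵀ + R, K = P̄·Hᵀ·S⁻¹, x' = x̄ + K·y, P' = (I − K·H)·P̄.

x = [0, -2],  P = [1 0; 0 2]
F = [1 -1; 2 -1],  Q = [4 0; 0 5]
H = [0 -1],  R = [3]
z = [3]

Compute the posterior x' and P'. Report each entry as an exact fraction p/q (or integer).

x̄ = F·x = [2, 2]
P̄ = F·P·Fᵀ + Q = [7 4; 4 11]
y = z − H·x̄ = [5]
S = H·P̄·Hᵀ + R = [14]
K = P̄·Hᵀ·S⁻¹ = [-2/7; -11/14]
x' = x̄ + K·y = [4/7, -27/14]
P' = (I − K·H)·P̄ = [41/7 6/7; 6/7 33/14]

x' = [4/7, -27/14]
P' = [41/7 6/7; 6/7 33/14]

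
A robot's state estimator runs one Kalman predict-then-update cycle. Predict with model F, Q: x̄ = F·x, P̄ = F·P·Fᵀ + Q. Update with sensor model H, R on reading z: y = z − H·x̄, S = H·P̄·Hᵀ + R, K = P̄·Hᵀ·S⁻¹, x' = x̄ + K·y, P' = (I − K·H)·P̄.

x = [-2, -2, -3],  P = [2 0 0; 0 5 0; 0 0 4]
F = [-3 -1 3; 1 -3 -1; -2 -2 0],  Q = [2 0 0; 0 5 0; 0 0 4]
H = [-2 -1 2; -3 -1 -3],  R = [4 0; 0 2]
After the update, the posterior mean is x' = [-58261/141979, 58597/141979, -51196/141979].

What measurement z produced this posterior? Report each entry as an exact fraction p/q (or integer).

x̄ = F·x = [-1, 7, 8]
P̄ = F·P·Fᵀ + Q = [61 -3 22; -3 56 26; 22 26 32]
S = H·P̄·Hᵀ + R = [140 241; 241 1429]
K = P̄·Hᵀ·S⁻¹ = [-47889/141979 -16365/141979; 32983/141979 -17982/141979; 36734/141979 -24874/141979]
x' − x̄ = [83718/141979, -935256/141979, -1187028/141979] = K·y
y = (KᵀK)⁻¹·Kᵀ·(x' − x̄) = [-12, 30]
z = y + H·x̄ = [-12, 30] + [11, -28] = [-1, 2]

z = [-1, 2]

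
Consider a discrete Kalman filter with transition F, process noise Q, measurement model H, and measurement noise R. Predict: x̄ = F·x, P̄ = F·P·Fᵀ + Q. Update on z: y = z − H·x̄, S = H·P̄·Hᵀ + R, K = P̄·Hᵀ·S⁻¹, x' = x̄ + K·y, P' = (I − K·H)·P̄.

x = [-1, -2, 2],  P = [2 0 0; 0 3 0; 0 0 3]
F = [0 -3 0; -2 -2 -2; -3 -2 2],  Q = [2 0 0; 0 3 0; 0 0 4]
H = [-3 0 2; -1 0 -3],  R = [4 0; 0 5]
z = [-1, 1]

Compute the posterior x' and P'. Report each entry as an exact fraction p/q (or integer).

x' = [19319/125579, -227312/125579, -33291/125579]
P' = [57140/125579 35064/125579 18540/125579; 35064/125579 3011317/125579 12432/125579; 18540/125579 12432/125579 50410/125579]

x̄ = F·x = [6, 2, 11]
P̄ = F·P·Fᵀ + Q = [29 18 18; 18 35 12; 18 12 46]
y = z − H·x̄ = [-5, 40]
S = H·P̄·Hᵀ + R = [233 -63; -63 556]
K = P̄·Hᵀ·S⁻¹ = [-33585/125579 -22552/125579; -20082/125579 -14472/125579; 11300/125579 -33954/125579]
x' = x̄ + K·y = [19319/125579, -227312/125579, -33291/125579]
P' = (I − K·H)·P̄ = [57140/125579 35064/125579 18540/125579; 35064/125579 3011317/125579 12432/125579; 18540/125579 12432/125579 50410/125579]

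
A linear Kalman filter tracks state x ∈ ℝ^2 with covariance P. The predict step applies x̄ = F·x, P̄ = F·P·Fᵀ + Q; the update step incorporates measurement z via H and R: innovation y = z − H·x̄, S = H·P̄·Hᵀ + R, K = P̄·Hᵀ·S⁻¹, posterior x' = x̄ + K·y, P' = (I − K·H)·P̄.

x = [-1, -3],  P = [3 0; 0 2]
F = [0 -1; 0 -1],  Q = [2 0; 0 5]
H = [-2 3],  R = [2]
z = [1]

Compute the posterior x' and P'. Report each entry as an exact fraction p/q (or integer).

x̄ = F·x = [3, 3]
P̄ = F·P·Fᵀ + Q = [4 2; 2 7]
y = z − H·x̄ = [-2]
S = H·P̄·Hᵀ + R = [57]
K = P̄·Hᵀ·S⁻¹ = [-2/57; 17/57]
x' = x̄ + K·y = [175/57, 137/57]
P' = (I − K·H)·P̄ = [224/57 148/57; 148/57 110/57]

x' = [175/57, 137/57]
P' = [224/57 148/57; 148/57 110/57]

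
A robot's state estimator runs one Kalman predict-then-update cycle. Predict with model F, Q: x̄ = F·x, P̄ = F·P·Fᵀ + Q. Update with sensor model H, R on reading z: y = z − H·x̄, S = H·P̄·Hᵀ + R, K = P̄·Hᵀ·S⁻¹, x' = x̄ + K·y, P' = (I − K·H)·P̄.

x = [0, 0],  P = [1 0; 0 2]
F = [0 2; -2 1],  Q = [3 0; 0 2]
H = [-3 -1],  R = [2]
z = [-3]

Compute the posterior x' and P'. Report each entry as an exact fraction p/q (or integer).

x' = [111/133, 60/133]
P' = [94/133 -208/133; -208/133 664/133]

x̄ = F·x = [0, 0]
P̄ = F·P·Fᵀ + Q = [11 4; 4 8]
y = z − H·x̄ = [-3]
S = H·P̄·Hᵀ + R = [133]
K = P̄·Hᵀ·S⁻¹ = [-37/133; -20/133]
x' = x̄ + K·y = [111/133, 60/133]
P' = (I − K·H)·P̄ = [94/133 -208/133; -208/133 664/133]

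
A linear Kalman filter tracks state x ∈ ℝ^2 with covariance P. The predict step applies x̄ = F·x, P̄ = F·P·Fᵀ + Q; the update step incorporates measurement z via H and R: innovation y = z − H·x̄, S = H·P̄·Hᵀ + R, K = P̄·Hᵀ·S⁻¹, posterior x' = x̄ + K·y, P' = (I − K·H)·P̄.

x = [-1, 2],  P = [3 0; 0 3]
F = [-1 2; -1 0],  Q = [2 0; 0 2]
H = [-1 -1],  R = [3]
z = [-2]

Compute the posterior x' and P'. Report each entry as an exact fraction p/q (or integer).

x̄ = F·x = [5, 1]
P̄ = F·P·Fᵀ + Q = [17 3; 3 5]
y = z − H·x̄ = [4]
S = H·P̄·Hᵀ + R = [31]
K = P̄·Hᵀ·S⁻¹ = [-20/31; -8/31]
x' = x̄ + K·y = [75/31, -1/31]
P' = (I − K·H)·P̄ = [127/31 -67/31; -67/31 91/31]

x' = [75/31, -1/31]
P' = [127/31 -67/31; -67/31 91/31]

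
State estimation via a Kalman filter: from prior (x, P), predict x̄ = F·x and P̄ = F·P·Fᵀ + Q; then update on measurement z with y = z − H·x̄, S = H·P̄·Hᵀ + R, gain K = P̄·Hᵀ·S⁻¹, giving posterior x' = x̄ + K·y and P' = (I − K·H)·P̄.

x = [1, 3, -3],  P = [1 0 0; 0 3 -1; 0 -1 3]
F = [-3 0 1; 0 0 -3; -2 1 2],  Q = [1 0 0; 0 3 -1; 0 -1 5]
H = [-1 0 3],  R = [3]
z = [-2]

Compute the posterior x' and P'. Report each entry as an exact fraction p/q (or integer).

x' = [-64/13, 69/10, -307/130]
P' = [129/13 -3 45/13; -3 183/10 -13/10; 45/13 -13/10 199/130]

x̄ = F·x = [-6, 9, -5]
P̄ = F·P·Fᵀ + Q = [13 -9 11; -9 30 -16; 11 -16 20]
y = z − H·x̄ = [7]
S = H·P̄·Hᵀ + R = [130]
K = P̄·Hᵀ·S⁻¹ = [2/13; -3/10; 49/130]
x' = x̄ + K·y = [-64/13, 69/10, -307/130]
P' = (I − K·H)·P̄ = [129/13 -3 45/13; -3 183/10 -13/10; 45/13 -13/10 199/130]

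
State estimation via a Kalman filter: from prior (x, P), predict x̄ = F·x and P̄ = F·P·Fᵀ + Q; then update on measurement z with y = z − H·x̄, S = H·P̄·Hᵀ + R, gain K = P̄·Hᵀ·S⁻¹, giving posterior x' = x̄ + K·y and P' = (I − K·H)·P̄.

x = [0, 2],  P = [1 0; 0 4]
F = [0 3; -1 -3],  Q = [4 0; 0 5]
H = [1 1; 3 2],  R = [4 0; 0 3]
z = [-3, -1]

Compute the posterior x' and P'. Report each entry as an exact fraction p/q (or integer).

x̄ = F·x = [6, -6]
P̄ = F·P·Fᵀ + Q = [40 -36; -36 42]
y = z − H·x̄ = [-3, -7]
S = H·P̄·Hᵀ + R = [14 24; 24 99]
K = P̄·Hᵀ·S⁻¹ = [-14/15 32/45; 13/9 -16/27]
x' = x̄ + K·y = [172/45, -167/27]
P' = (I − K·H)·P̄ = [48/5 -40/3; -40/3 172/9]

x' = [172/45, -167/27]
P' = [48/5 -40/3; -40/3 172/9]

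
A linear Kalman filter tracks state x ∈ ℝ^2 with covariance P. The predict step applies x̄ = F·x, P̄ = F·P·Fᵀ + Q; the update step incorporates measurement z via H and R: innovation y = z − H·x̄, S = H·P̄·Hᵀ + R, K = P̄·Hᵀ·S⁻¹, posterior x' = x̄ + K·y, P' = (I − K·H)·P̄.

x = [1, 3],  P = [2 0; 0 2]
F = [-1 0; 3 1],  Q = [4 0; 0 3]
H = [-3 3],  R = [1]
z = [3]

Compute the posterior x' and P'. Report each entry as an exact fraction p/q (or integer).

x̄ = F·x = [-1, 6]
P̄ = F·P·Fᵀ + Q = [6 -6; -6 23]
y = z − H·x̄ = [-18]
S = H·P̄·Hᵀ + R = [370]
K = P̄·Hᵀ·S⁻¹ = [-18/185; 87/370]
x' = x̄ + K·y = [139/185, 327/185]
P' = (I − K·H)·P̄ = [462/185 456/185; 456/185 941/370]

x' = [139/185, 327/185]
P' = [462/185 456/185; 456/185 941/370]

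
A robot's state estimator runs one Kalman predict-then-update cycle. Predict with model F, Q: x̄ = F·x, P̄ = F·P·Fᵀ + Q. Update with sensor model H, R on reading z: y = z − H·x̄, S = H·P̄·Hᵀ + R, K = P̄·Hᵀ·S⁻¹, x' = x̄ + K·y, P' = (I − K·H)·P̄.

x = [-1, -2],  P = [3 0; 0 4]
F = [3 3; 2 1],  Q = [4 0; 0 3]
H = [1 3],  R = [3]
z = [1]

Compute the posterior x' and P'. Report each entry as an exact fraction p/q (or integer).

x' = [-335/421, 230/421]
P' = [3558/421 -1029/421; -1029/421 430/421]

x̄ = F·x = [-9, -4]
P̄ = F·P·Fᵀ + Q = [67 30; 30 19]
y = z − H·x̄ = [22]
S = H·P̄·Hᵀ + R = [421]
K = P̄·Hᵀ·S⁻¹ = [157/421; 87/421]
x' = x̄ + K·y = [-335/421, 230/421]
P' = (I − K·H)·P̄ = [3558/421 -1029/421; -1029/421 430/421]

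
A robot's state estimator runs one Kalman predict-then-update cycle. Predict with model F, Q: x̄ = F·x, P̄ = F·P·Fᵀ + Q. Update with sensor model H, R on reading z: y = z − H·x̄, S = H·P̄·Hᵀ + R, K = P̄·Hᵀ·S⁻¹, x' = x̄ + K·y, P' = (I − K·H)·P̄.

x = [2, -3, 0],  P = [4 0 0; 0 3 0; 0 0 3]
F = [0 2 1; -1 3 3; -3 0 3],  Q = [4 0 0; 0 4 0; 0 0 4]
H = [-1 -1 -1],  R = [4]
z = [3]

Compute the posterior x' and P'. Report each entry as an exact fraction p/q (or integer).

x̄ = F·x = [-6, -11, -6]
P̄ = F·P·Fᵀ + Q = [19 27 9; 27 62 39; 9 39 67]
y = z − H·x̄ = [-20]
S = H·P̄·Hᵀ + R = [302]
K = P̄·Hᵀ·S⁻¹ = [-55/302; -64/151; -115/302]
x' = x̄ + K·y = [-356/151, -381/151, 244/151]
P' = (I − K·H)·P̄ = [2713/302 557/151 -3607/302; 557/151 1170/151 -1471/151; -3607/302 -1471/151 7009/302]

x' = [-356/151, -381/151, 244/151]
P' = [2713/302 557/151 -3607/302; 557/151 1170/151 -1471/151; -3607/302 -1471/151 7009/302]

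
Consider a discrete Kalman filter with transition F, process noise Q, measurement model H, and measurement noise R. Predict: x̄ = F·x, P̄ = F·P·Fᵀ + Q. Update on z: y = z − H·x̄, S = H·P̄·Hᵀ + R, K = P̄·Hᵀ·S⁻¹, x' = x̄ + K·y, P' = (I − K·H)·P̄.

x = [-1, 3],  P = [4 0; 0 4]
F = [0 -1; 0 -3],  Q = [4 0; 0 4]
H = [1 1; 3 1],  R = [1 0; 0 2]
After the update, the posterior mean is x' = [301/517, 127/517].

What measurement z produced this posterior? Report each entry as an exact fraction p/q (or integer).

x̄ = F·x = [-3, -9]
P̄ = F·P·Fᵀ + Q = [8 12; 12 40]
S = H·P̄·Hᵀ + R = [73 112; 112 186]
K = P̄·Hᵀ·S⁻¹ = [-156/517 194/517; 580/517 -138/517]
x' − x̄ = [1852/517, 4780/517] = K·y
y = (KᵀK)⁻¹·Kᵀ·(x' − x̄) = [13, 20]
z = y + H·x̄ = [13, 20] + [-12, -18] = [1, 2]

z = [1, 2]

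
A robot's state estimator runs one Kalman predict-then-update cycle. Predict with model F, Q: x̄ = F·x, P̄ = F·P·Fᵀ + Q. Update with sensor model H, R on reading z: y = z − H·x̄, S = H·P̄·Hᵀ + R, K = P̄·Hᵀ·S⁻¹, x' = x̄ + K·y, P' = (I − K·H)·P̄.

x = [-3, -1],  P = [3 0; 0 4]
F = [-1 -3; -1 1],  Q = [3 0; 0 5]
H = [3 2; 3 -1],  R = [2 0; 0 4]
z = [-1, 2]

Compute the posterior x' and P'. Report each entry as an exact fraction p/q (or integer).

x̄ = F·x = [6, 2]
P̄ = F·P·Fᵀ + Q = [42 -9; -9 12]
y = z − H·x̄ = [-23, -14]
S = H·P̄·Hᵀ + R = [320 327; 327 448]
K = P̄·Hᵀ·S⁻¹ = [4239/36431 7884/36431; 11409/36431 -11499/36431]
x' = x̄ + K·y = [10713/36431, -28559/36431]
P' = (I − K·H)·P̄ = [7950/36431 -7686/36431; -7686/36431 22938/36431]

x' = [10713/36431, -28559/36431]
P' = [7950/36431 -7686/36431; -7686/36431 22938/36431]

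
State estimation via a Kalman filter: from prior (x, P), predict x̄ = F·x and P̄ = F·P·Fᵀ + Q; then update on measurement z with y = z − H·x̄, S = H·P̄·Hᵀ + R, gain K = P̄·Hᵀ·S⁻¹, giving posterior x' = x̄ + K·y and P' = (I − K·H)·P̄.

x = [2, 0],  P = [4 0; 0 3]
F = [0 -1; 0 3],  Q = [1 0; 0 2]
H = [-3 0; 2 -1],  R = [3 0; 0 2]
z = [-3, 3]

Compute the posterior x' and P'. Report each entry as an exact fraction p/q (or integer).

x' = [45/53, -75/53]
P' = [43/212 13/53; 13/53 102/53]

x̄ = F·x = [0, 0]
P̄ = F·P·Fᵀ + Q = [4 -9; -9 29]
y = z − H·x̄ = [-3, 3]
S = H·P̄·Hᵀ + R = [39 -51; -51 83]
K = P̄·Hᵀ·S⁻¹ = [-43/212 17/212; -13/53 -38/53]
x' = x̄ + K·y = [45/53, -75/53]
P' = (I − K·H)·P̄ = [43/212 13/53; 13/53 102/53]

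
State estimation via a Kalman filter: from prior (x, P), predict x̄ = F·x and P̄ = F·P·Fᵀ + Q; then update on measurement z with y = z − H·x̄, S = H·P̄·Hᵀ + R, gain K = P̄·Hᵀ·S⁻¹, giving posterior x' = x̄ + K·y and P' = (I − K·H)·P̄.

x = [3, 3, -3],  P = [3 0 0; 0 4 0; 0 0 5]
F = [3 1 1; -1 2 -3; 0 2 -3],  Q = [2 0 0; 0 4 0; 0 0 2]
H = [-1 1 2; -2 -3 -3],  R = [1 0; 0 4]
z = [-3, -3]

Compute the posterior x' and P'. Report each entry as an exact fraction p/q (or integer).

x' = [839091/297995, -375828/297995, 148221/297995]
P' = [304427/297995 -350891/297995 250597/297995; -350891/297995 795273/297995 -539771/297995; 250597/297995 -539771/297995 413957/297995]

x̄ = F·x = [9, 12, 15]
P̄ = F·P·Fᵀ + Q = [38 -16 -7; -16 68 61; -7 61 63]
y = z − H·x̄ = [-36, 96]
S = H·P̄·Hᵀ + R = [663 -1064; -1064 2157]
K = P̄·Hᵀ·S⁻¹ = [-154124/297995 -76993/297995; 66622/297995 -16181/297995; 37546/297995 -30938/297995]
x' = x̄ + K·y = [839091/297995, -375828/297995, 148221/297995]
P' = (I − K·H)·P̄ = [304427/297995 -350891/297995 250597/297995; -350891/297995 795273/297995 -539771/297995; 250597/297995 -539771/297995 413957/297995]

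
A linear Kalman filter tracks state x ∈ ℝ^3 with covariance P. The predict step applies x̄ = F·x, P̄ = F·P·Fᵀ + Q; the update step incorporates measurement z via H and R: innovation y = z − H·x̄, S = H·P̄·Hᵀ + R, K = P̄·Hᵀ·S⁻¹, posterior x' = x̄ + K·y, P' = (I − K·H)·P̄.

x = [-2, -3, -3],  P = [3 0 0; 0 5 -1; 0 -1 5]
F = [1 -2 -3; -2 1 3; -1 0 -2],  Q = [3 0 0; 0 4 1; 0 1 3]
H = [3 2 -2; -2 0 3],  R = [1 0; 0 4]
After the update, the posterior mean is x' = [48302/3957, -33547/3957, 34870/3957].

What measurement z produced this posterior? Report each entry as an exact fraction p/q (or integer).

z = [2, 2]

x̄ = F·x = [13, -8, 8]
P̄ = F·P·Fᵀ + Q = [59 -52 23; -52 60 -21; 23 -21 26]
S = H·P̄·Hᵀ + R = [144 -129; -129 198]
K = P̄·Hᵀ·S⁻¹ = [-325/3957 -397/1319; 2159/3957 742/1319; -274/3957 461/3957]
x' − x̄ = [-3139/3957, -1891/3957, 3214/3957] = K·y
y = (KᵀK)⁻¹·Kᵀ·(x' − x̄) = [-5, 4]
z = y + H·x̄ = [-5, 4] + [7, -2] = [2, 2]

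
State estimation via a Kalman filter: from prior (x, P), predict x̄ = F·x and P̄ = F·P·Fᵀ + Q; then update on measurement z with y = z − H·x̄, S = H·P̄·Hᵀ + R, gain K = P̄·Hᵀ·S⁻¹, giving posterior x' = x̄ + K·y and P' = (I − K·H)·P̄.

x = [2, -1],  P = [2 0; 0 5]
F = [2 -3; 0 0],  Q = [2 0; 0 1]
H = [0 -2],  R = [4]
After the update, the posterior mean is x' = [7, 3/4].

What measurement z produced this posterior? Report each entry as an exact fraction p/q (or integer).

z = [-3]

x̄ = F·x = [7, 0]
P̄ = F·P·Fᵀ + Q = [55 0; 0 1]
S = H·P̄·Hᵀ + R = [8]
K = P̄·Hᵀ·S⁻¹ = [0; -1/4]
x' − x̄ = [0, 3/4] = K·y
y = (KᵀK)⁻¹·Kᵀ·(x' − x̄) = [-3]
z = y + H·x̄ = [-3] + [0] = [-3]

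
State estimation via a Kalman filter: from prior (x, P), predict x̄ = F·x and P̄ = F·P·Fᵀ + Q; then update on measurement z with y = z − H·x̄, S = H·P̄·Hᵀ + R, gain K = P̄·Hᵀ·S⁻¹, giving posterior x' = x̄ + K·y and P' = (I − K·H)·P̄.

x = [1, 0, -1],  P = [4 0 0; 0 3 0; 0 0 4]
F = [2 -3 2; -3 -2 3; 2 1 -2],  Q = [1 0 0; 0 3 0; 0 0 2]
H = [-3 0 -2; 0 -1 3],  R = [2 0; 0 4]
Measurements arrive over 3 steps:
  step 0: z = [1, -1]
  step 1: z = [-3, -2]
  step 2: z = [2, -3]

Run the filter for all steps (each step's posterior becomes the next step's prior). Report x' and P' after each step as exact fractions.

step 0: x' = [-23913/132437, 32013/132437, -29340/132437], P' = [62166/132437 -72756/132437 -49932/132437; -72756/132437 514749/132437 111855/132437; -49932/132437 111855/132437 227675/397311]
step 1: x' = [2551753533/2096203147, 1777038669/2096203147, -733034235/2096203147], P' = [933773048/2096203147 -1921799523/4192406294 -1458360169/4192406294; -1921799523/4192406294 58023029439/16769625176 12336347325/16769625176; -1458360169/4192406294 12336347325/16769625176 9020710807/16769625176]
step 2: x' = [-20396312308862/207169757250331, -18058093035033/207169757250331, -514171920420026/621509271750993], P' = [92127902212666/207169757250331 -94667585649552/207169757250331 -71944305110240/207169757250331; -94667585649552/207169757250331 715816519446963/207169757250331 152159079658749/207169757250331; -71944305110240/207169757250331 152159079658749/207169757250331 334041564754333/621509271750993]

step 0: x̄ = F·x = [0, -6, 4]
step 0: P̄ = F·P·Fᵀ + Q = [60 18 -9; 18 87 -54; -9 -54 37]
step 0: y = z − H·x̄ = [9, -19]
step 0: S = H·P̄·Hᵀ + R = [582 -195; -195 748]
step 0: K = P̄·Hᵀ·S⁻¹ = [-43317/132437 -19260/132437; -2721/132437 -44796/132437; -2981/397311 28955/132437]
step 0: x' = x̄ + K·y = [-23913/132437, 32013/132437, -29340/132437]
step 0: P' = (I − K·H)·P̄ = [62166/132437 -72756/132437 -49932/132437; -72756/132437 514749/132437 111855/132437; -49932/132437 111855/132437 227675/397311]
step 1: x̄ = F·x = [-202545/132437, -80307/132437, 42867/132437]
step 1: P̄ = F·P·Fᵀ + Q = [13346294/397311 1352953/132437 -1239857/397311; 1352953/132437 2382270/132437 -1164751/132437; -1239857/397311 -1164751/132437 2978597/397311]
step 1: y = z − H·x̄ = [-919212/132437, -473782/132437]
step 1: S = H·P̄·Hᵀ + R = [117947372/397311 -508266/132437; -508266/132437 18836315/132437]
step 1: K = P̄·Hᵀ·S⁻¹ = [-1342958975/4192406294 -306660123/2096203147; -805550187/16769625176 -2626748433/8384812588; -270549793/16769625176 1840723137/8384812588]
step 1: x' = x̄ + K·y = [2551753533/2096203147, 1777038669/2096203147, -733034235/2096203147]
step 1: P' = (I − K·H)·P̄ = [933773048/2096203147 -1921799523/4192406294 -1458360169/4192406294; -1921799523/4192406294 58023029439/16769625176 12336347325/16769625176; -1458360169/4192406294 12336347325/16769625176 9020710807/16769625176]
step 2: x̄ = F·x = [-1693677411/2096203147, -13408440642/2096203147, 8346614205/2096203147]
step 2: P̄ = F·P·Fᵀ + Q = [502483154687/16769625176 158632829487/16769625176 -50831623041/16769625176; 158632829487/16769625176 295538437167/16769625176 -144827900217/16769625176; -50831623041/16769625176 -144827900217/16769625176 124099204295/16769625176]
step 2: y = z − H·x̄ = [15804602471/2096203147, -44736892698/2096203147]
step 2: S = H·P̄·Hᵀ + R = [4442304983223/16769625176 -50433965187/8384812588; -50433965187/8384812588 587119294457/4192406294]
step 2: K = P̄·Hᵀ·S⁻¹ = [-66247548208759/207169757250331 -30291332420292/207169757250331; -10157701184421/207169757250331 -64834820117679/207169757250331; -10292191758253/621509271750993 45470621273896/207169757250331]
step 2: x' = x̄ + K·y = [-20396312308862/207169757250331, -18058093035033/207169757250331, -514171920420026/621509271750993]
step 2: P' = (I − K·H)·P̄ = [92127902212666/207169757250331 -94667585649552/207169757250331 -71944305110240/207169757250331; -94667585649552/207169757250331 715816519446963/207169757250331 152159079658749/207169757250331; -71944305110240/207169757250331 152159079658749/207169757250331 334041564754333/621509271750993]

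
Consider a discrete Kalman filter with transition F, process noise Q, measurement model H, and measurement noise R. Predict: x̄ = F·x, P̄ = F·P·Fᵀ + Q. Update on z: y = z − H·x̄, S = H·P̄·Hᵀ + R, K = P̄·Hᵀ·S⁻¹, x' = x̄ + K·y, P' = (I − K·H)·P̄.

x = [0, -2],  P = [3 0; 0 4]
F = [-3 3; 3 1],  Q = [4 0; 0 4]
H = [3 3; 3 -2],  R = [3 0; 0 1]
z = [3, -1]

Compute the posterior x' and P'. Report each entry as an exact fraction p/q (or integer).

x' = [9789/53380, 24793/32028]
P' = [4969/53380 423/10676; 423/10676 5095/32028]

x̄ = F·x = [-6, -2]
P̄ = F·P·Fᵀ + Q = [67 -15; -15 35]
y = z − H·x̄ = [27, 13]
S = H·P̄·Hᵀ + R = [651 348; 348 924]
K = P̄·Hᵀ·S⁻¹ = [1771/13345 10677/53380; 1591/8007 -6383/32028]
x' = x̄ + K·y = [9789/53380, 24793/32028]
P' = (I − K·H)·P̄ = [4969/53380 423/10676; 423/10676 5095/32028]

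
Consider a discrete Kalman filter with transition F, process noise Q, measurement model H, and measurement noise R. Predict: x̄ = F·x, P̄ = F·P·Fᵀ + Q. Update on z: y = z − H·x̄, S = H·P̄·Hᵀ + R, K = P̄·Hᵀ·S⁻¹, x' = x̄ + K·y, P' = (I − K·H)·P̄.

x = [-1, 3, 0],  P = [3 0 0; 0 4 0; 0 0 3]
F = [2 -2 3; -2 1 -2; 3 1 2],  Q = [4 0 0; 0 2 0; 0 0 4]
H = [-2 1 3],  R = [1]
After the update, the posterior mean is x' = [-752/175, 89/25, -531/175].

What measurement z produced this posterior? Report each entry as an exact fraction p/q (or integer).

z = [3]

x̄ = F·x = [-8, 5, 0]
P̄ = F·P·Fᵀ + Q = [59 -38 28; -38 30 -26; 28 -26 47]
S = H·P̄·Hᵀ + R = [350]
K = P̄·Hᵀ·S⁻¹ = [-36/175; 2/25; 59/350]
x' − x̄ = [648/175, -36/25, -531/175] = K·y
y = (KᵀK)⁻¹·Kᵀ·(x' − x̄) = [-18]
z = y + H·x̄ = [-18] + [21] = [3]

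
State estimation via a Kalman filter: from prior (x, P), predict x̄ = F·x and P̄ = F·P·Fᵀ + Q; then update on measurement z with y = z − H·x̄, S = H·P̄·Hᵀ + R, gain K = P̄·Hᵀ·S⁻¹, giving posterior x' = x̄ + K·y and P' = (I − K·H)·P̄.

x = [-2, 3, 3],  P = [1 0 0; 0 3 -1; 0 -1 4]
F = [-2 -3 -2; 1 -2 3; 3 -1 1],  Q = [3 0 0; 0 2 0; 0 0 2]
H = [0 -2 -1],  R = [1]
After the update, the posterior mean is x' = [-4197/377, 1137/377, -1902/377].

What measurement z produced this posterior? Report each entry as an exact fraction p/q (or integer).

z = [-1]

x̄ = F·x = [-11, 1, -6]
P̄ = F·P·Fᵀ + Q = [38 -3 -4; -3 63 26; -4 26 20]
S = H·P̄·Hᵀ + R = [377]
K = P̄·Hᵀ·S⁻¹ = [10/377; -152/377; -72/377]
x' − x̄ = [-50/377, 760/377, 360/377] = K·y
y = (KᵀK)⁻¹·Kᵀ·(x' − x̄) = [-5]
z = y + H·x̄ = [-5] + [4] = [-1]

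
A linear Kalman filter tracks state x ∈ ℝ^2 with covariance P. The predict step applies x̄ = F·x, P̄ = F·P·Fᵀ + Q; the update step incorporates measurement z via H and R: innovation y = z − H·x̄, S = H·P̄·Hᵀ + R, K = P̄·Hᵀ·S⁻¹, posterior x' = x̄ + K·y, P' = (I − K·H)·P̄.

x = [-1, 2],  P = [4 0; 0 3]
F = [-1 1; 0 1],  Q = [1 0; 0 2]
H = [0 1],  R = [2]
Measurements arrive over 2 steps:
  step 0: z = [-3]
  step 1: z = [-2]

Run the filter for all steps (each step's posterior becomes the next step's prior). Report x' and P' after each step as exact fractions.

step 0: x' = [6/7, -11/7], P' = [47/7 6/7; 6/7 10/7]
step 1: x' = [-47/19, -35/19], P' = [140/19 4/19; 4/19 24/19]

step 0: x̄ = F·x = [3, 2]
step 0: P̄ = F·P·Fᵀ + Q = [8 3; 3 5]
step 0: y = z − H·x̄ = [-5]
step 0: S = H·P̄·Hᵀ + R = [7]
step 0: K = P̄·Hᵀ·S⁻¹ = [3/7; 5/7]
step 0: x' = x̄ + K·y = [6/7, -11/7]
step 0: P' = (I − K·H)·P̄ = [47/7 6/7; 6/7 10/7]
step 1: x̄ = F·x = [-17/7, -11/7]
step 1: P̄ = F·P·Fᵀ + Q = [52/7 4/7; 4/7 24/7]
step 1: y = z − H·x̄ = [-3/7]
step 1: S = H·P̄·Hᵀ + R = [38/7]
step 1: K = P̄·Hᵀ·S⁻¹ = [2/19; 12/19]
step 1: x' = x̄ + K·y = [-47/19, -35/19]
step 1: P' = (I − K·H)·P̄ = [140/19 4/19; 4/19 24/19]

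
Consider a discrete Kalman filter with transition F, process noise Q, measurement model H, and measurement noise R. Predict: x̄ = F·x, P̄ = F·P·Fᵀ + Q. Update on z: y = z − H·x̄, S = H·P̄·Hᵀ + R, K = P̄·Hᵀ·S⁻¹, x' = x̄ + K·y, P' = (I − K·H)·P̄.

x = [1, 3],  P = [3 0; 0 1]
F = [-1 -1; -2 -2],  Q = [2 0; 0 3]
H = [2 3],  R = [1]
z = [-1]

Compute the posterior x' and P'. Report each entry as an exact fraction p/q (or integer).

x' = [-13/73, -1/4]
P' = [114/73 -1; -1 3/4]

x̄ = F·x = [-4, -8]
P̄ = F·P·Fᵀ + Q = [6 8; 8 19]
y = z − H·x̄ = [31]
S = H·P̄·Hᵀ + R = [292]
K = P̄·Hᵀ·S⁻¹ = [9/73; 1/4]
x' = x̄ + K·y = [-13/73, -1/4]
P' = (I − K·H)·P̄ = [114/73 -1; -1 3/4]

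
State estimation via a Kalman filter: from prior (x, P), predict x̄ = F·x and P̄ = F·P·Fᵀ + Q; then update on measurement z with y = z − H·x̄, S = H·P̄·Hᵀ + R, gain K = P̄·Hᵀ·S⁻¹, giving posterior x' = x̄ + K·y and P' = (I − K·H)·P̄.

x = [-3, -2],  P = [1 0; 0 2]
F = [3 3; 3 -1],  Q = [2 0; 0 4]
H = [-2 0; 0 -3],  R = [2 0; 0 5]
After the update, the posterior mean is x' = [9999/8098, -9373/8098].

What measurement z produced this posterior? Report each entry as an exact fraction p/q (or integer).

x̄ = F·x = [-15, -7]
P̄ = F·P·Fᵀ + Q = [29 3; 3 15]
S = H·P̄·Hᵀ + R = [118 18; 18 140]
K = P̄·Hᵀ·S⁻¹ = [-3979/8098 -9/8098; -15/8098 -2601/8098]
x' − x̄ = [131469/8098, 47313/8098] = K·y
y = (KᵀK)⁻¹·Kᵀ·(x' − x̄) = [-33, -18]
z = y + H·x̄ = [-33, -18] + [30, 21] = [-3, 3]

z = [-3, 3]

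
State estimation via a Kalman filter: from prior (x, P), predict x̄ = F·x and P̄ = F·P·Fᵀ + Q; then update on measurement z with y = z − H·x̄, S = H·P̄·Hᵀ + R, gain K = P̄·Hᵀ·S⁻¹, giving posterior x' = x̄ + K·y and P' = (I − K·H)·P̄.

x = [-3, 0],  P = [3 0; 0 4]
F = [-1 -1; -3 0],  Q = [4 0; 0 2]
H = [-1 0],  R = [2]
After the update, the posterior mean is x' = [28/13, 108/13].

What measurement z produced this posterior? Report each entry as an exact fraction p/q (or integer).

x̄ = F·x = [3, 9]
P̄ = F·P·Fᵀ + Q = [11 9; 9 29]
S = H·P̄·Hᵀ + R = [13]
K = P̄·Hᵀ·S⁻¹ = [-11/13; -9/13]
x' − x̄ = [-11/13, -9/13] = K·y
y = (KᵀK)⁻¹·Kᵀ·(x' − x̄) = [1]
z = y + H·x̄ = [1] + [-3] = [-2]

z = [-2]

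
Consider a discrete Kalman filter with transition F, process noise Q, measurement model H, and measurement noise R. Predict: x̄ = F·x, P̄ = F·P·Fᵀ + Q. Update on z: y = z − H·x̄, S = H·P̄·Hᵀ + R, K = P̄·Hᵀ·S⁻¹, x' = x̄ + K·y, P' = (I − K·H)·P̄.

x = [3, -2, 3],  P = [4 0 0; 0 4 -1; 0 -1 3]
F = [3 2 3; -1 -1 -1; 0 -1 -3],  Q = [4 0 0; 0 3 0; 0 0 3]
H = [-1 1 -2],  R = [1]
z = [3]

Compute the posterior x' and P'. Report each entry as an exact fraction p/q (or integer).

x' = [1155/104, -145/52, -875/104]
P' = [5535/104 -861/52 -3607/104; -861/52 231/26 657/52; -3607/104 657/52 2471/104]

x̄ = F·x = [14, -4, -7]
P̄ = F·P·Fᵀ + Q = [71 -24 -26; -24 12 9; -26 9 28]
y = z − H·x̄ = [7]
S = H·P̄·Hᵀ + R = [104]
K = P̄·Hᵀ·S⁻¹ = [-43/104; 9/52; -21/104]
x' = x̄ + K·y = [1155/104, -145/52, -875/104]
P' = (I − K·H)·P̄ = [5535/104 -861/52 -3607/104; -861/52 231/26 657/52; -3607/104 657/52 2471/104]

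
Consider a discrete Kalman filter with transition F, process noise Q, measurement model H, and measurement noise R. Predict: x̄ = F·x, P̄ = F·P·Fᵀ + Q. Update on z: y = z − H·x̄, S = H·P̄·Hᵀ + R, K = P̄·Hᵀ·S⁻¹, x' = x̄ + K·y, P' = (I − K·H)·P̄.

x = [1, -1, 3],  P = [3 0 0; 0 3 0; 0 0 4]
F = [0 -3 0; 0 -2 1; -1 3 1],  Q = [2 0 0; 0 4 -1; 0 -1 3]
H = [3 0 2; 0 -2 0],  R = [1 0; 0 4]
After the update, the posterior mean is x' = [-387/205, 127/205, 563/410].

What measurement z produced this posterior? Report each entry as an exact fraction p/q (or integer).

x̄ = F·x = [3, 5, -1]
P̄ = F·P·Fᵀ + Q = [29 18 -27; 18 20 -15; -27 -15 37]
S = H·P̄·Hᵀ + R = [86 -48; -48 84]
K = P̄·Hᵀ·S⁻¹ = [87/410 -63/205; 4/205 -286/615; 71/410 187/410]
x' − x̄ = [-1002/205, -898/205, 973/410] = K·y
y = (KᵀK)⁻¹·Kᵀ·(x' − x̄) = [-10, 9]
z = y + H·x̄ = [-10, 9] + [7, -10] = [-3, -1]

z = [-3, -1]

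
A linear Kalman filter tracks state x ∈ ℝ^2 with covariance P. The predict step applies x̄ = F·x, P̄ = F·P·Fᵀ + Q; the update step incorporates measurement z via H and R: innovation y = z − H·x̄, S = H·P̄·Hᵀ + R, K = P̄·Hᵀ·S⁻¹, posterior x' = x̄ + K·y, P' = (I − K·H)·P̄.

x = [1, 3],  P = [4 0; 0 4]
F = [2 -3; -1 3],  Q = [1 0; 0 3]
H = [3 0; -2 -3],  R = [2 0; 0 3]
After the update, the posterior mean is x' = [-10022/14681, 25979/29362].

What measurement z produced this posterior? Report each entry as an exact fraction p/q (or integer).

z = [-2, -1]

x̄ = F·x = [-7, 8]
P̄ = F·P·Fᵀ + Q = [53 -44; -44 43]
S = H·P̄·Hᵀ + R = [479 78; 78 74]
K = P̄·Hᵀ·S⁻¹ = [4869/14681 26/14681; -3285/14681 -9343/29362]
x' − x̄ = [92745/14681, -208917/29362] = K·y
y = (KᵀK)⁻¹·Kᵀ·(x' − x̄) = [19, 9]
z = y + H·x̄ = [19, 9] + [-21, -10] = [-2, -1]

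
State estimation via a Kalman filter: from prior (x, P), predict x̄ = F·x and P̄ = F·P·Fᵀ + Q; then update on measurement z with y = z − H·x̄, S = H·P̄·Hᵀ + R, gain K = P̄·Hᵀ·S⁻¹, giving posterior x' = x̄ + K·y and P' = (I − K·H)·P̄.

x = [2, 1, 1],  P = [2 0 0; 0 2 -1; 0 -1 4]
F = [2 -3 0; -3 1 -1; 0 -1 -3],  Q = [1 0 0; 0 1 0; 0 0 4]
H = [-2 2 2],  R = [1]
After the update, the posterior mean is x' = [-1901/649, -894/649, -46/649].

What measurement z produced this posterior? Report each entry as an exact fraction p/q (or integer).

z = [3]

x̄ = F·x = [1, -6, -4]
P̄ = F·P·Fᵀ + Q = [27 -21 -3; -21 27 12; -3 12 36]
S = H·P̄·Hᵀ + R = [649]
K = P̄·Hᵀ·S⁻¹ = [-102/649; 120/649; 102/649]
x' − x̄ = [-2550/649, 3000/649, 2550/649] = K·y
y = (KᵀK)⁻¹·Kᵀ·(x' − x̄) = [25]
z = y + H·x̄ = [25] + [-22] = [3]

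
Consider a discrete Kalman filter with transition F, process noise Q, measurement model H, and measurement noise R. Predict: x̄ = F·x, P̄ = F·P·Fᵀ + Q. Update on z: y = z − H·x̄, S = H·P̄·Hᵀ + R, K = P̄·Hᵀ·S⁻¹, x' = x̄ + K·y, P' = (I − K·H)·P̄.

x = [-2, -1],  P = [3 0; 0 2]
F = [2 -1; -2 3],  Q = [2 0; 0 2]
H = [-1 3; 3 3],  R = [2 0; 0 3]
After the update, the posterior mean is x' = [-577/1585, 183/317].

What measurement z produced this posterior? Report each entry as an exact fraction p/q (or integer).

x̄ = F·x = [-3, 1]
P̄ = F·P·Fᵀ + Q = [16 -18; -18 32]
S = H·P̄·Hᵀ + R = [414 132; 132 111]
K = P̄·Hᵀ·S⁻¹ = [-1163/4755 1126/4755; 79/317 26/317]
x' − x̄ = [4178/1585, -134/317] = K·y
y = (KᵀK)⁻¹·Kᵀ·(x' − x̄) = [-4, 7]
z = y + H·x̄ = [-4, 7] + [6, -6] = [2, 1]

z = [2, 1]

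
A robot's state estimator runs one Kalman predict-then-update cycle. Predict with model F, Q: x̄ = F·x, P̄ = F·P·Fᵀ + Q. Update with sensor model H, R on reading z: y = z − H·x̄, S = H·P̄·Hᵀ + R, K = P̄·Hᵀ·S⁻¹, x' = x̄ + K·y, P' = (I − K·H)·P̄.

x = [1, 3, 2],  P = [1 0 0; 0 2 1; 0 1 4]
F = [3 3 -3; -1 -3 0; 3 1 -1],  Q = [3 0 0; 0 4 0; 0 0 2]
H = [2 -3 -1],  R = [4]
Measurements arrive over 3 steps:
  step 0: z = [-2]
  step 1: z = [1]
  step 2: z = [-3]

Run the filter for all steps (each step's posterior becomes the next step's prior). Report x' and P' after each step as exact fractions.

step 0: x' = [-894/221, -470/221, -16/221], P' = [8895/442 4353/442 4287/442; 4353/442 2597/442 1263/442; 4287/442 1263/442 4605/442]
step 1: x' = [-1905231/1265489, -1388904/1265489, -812559/1265489], P' = [15191178/1265489 10954071/1265489 -4034373/1265489; 10954071/1265489 11345105/1265489 -11060517/1265489; -4034373/1265489 -11060517/1265489 23858689/1265489]
step 2: x' = [1519959852/2355381769, 4514563383/2355381769, -3406936098/2355381769], P' = [29605368750/2355381769 20513105331/2355381769 -5710227721/2355381769; 20513105331/2355381769 19988490973/2355381769 -17446679273/2355381769; -5710227721/2355381769 -17446679273/2355381769 117279938311/7066145307]

step 0: x̄ = F·x = [6, -10, 4]
step 0: P̄ = F·P·Fᵀ + Q = [48 -12 21; -12 23 -6; 21 -6 15]
step 0: y = z − H·x̄ = [-40]
step 0: S = H·P̄·Hᵀ + R = [442]
step 0: K = P̄·Hᵀ·S⁻¹ = [111/442; -87/442; 45/442]
step 0: x' = x̄ + K·y = [-894/221, -470/221, -16/221]
step 0: P' = (I − K·H)·P̄ = [8895/442 4353/442 4287/442; 4353/442 2597/442 1263/442; 4287/442 1263/442 4605/442]
step 1: x̄ = F·x = [-4044/221, 2304/221, -3136/221]
step 1: P̄ = F·P·Fᵀ + Q = [124653/442 -39033/221 94875/442; -39033/221 30077/221 -34965/221; 94875/442 -34965/221 86011/442]
step 1: y = z − H·x̄ = [12085/221]
step 1: S = H·P̄·Hᵀ + R = [1265489/442]
step 1: K = P̄·Hᵀ·S⁻¹ = [388629/1265489; -266664/1265489; 313529/1265489]
step 1: x' = x̄ + K·y = [-1905231/1265489, -1388904/1265489, -812559/1265489]
step 1: P' = (I − K·H)·P̄ = [15191178/1265489 10954071/1265489 -4034373/1265489; 10954071/1265489 11345105/1265489 -11060517/1265489; -4034373/1265489 -11060517/1265489 23858689/1265489]
step 2: x̄ = F·x = [-7444728/1265489, 6071943/1265489, -6292038/1265489]
step 2: P̄ = F·P·Fᵀ + Q = [926232513/1265489 -390776103/1265489 488556414/1265489; -390776103/1265489 188083505/1265489 -226365483/1265489; 488556414/1265489 -226365483/1265489 286507072/1265489]
step 2: y = z − H·x̄ = [23016780/1265489]
step 2: S = H·P̄·Hᵀ + R = [7066145307/1265489]
step 2: K = P̄·Hᵀ·S⁻¹ = [845412307/2355381769; -373145746/2355381769; 1369702205/7066145307]
step 2: x' = x̄ + K·y = [1519959852/2355381769, 4514563383/2355381769, -3406936098/2355381769]
step 2: P' = (I − K·H)·P̄ = [29605368750/2355381769 20513105331/2355381769 -5710227721/2355381769; 20513105331/2355381769 19988490973/2355381769 -17446679273/2355381769; -5710227721/2355381769 -17446679273/2355381769 117279938311/7066145307]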